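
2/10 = 1/5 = 0.20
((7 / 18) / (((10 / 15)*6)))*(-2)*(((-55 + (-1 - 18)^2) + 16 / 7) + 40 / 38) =-6857 / 114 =-60.15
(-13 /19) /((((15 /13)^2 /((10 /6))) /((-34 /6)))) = 37349 /7695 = 4.85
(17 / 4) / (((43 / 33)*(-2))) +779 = 267415 / 344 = 777.37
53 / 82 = 0.65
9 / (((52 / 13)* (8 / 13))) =117 / 32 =3.66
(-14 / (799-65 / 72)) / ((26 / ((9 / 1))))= -0.01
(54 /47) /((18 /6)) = 18 /47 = 0.38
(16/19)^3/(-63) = -4096/432117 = -0.01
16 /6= 8 /3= 2.67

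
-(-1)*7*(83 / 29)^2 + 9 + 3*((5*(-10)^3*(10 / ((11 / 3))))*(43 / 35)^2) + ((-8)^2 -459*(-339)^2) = -23938881718937 / 453299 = -52810356.34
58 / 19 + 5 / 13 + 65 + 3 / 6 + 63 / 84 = 69.69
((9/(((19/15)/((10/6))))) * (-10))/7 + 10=-920/133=-6.92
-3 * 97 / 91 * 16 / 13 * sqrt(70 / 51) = -1552 * sqrt(3570) / 20111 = -4.61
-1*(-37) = 37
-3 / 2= -1.50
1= 1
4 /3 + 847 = 2545 /3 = 848.33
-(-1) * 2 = 2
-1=-1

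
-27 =-27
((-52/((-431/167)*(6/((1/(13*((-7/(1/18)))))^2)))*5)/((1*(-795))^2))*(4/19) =334/160228892191095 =0.00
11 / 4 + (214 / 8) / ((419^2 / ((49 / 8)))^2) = 2.75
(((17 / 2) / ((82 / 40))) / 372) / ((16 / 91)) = 7735 / 122016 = 0.06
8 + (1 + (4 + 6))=19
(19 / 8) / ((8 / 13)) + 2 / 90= 11179 / 2880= 3.88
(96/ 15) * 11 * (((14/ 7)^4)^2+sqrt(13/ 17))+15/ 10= 352 * sqrt(221)/ 85+180239/ 10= 18085.46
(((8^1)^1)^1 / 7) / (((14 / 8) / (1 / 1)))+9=9.65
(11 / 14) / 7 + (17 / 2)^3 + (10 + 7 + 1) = 632.24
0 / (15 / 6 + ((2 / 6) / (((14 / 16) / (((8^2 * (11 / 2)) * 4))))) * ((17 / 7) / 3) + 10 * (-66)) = 0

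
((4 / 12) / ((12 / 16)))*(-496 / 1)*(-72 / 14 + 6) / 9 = -3968 / 189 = -20.99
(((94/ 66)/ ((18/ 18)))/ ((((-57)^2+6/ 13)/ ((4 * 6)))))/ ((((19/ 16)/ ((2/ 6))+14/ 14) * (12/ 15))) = 97760/ 33921129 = 0.00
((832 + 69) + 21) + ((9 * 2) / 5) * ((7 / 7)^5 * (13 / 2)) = 4727 / 5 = 945.40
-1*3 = -3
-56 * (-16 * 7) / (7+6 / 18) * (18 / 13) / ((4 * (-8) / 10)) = -370.07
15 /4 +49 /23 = 541 /92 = 5.88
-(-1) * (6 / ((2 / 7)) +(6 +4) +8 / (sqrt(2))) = 4 * sqrt(2) +31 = 36.66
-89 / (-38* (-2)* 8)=-89 / 608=-0.15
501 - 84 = 417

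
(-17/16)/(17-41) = 17/384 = 0.04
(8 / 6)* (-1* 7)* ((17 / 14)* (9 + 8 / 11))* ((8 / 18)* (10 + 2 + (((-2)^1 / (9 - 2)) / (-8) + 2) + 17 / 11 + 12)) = -30904810 / 22869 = -1351.38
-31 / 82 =-0.38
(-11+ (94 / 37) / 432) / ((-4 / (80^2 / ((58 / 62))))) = 544763000 / 28971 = 18803.73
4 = 4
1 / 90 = 0.01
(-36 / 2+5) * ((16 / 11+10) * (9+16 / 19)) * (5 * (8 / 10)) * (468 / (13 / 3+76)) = -156383136 / 4579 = -34152.25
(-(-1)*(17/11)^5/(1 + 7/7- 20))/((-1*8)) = 1419857/23191344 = 0.06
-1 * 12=-12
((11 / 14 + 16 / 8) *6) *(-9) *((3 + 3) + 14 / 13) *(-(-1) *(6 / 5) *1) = -44712 / 35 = -1277.49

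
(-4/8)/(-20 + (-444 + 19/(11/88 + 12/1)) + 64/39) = 3783/3486352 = 0.00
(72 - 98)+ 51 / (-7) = -233 / 7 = -33.29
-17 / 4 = -4.25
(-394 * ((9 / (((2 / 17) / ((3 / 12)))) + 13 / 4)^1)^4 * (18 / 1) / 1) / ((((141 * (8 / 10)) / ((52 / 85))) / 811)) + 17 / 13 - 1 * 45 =-83158599389121757 / 10636288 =-7818385454.50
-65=-65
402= 402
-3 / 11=-0.27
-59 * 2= -118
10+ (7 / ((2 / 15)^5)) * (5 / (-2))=-26577485 / 64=-415273.20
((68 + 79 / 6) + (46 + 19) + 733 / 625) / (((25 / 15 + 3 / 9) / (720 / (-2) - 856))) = -167966992 / 1875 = -89582.40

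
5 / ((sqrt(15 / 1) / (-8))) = -8*sqrt(15) / 3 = -10.33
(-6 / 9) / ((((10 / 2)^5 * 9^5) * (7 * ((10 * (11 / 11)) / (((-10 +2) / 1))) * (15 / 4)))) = 0.00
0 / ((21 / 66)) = 0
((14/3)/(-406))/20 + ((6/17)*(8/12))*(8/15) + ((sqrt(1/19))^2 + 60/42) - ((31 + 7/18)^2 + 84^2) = -42699329752/5311089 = -8039.66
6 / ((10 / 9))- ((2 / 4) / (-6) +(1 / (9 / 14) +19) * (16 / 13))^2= -690404357 / 1095120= -630.44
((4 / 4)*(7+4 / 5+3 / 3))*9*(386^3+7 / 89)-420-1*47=2026968794221 / 445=4554986054.43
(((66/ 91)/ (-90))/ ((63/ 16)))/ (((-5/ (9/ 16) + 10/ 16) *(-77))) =-128/ 39796575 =-0.00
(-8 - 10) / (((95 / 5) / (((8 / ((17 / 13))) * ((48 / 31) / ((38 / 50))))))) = -2246400 / 190247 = -11.81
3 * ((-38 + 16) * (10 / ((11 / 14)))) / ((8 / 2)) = -210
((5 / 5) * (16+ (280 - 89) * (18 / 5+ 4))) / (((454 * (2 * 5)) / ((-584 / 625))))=-1071348 / 3546875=-0.30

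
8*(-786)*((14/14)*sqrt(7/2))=-3144*sqrt(14)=-11763.77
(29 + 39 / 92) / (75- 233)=-2707 / 14536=-0.19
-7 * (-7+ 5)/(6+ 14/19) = 133/64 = 2.08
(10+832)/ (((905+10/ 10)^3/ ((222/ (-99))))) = -15577/ 6135338682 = -0.00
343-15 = 328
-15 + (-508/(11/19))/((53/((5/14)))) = -85345/4081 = -20.91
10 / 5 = 2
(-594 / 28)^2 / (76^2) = 88209 / 1132096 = 0.08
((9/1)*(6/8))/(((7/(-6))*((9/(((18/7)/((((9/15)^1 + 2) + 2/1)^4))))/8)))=-405000/13712209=-0.03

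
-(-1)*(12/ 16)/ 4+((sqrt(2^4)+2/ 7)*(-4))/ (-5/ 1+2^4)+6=5703/ 1232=4.63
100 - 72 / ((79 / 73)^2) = 240412 / 6241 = 38.52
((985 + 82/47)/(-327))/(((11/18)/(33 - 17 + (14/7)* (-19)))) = 556524/5123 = 108.63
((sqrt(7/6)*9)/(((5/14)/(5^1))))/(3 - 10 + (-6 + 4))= -7*sqrt(42)/3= -15.12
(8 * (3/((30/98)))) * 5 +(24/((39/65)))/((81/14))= 32312/81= 398.91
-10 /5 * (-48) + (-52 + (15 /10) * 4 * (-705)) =-4186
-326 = -326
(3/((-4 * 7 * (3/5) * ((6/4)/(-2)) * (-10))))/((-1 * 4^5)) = 0.00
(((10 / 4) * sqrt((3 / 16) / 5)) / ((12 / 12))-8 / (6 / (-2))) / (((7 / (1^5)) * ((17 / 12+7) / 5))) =0.27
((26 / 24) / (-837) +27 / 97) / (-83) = -269927 / 80864244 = -0.00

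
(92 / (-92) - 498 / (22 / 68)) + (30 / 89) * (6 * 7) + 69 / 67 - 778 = -151066292 / 65593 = -2303.09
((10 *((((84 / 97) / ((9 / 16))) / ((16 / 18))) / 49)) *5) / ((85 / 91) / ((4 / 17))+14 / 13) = 62400 / 178189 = 0.35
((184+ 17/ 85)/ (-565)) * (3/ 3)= -921/ 2825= -0.33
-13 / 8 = -1.62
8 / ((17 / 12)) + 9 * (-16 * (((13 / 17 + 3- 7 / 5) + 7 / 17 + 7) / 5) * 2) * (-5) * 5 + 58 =240410 / 17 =14141.76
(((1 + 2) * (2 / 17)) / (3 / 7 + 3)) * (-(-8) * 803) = 11242 / 17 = 661.29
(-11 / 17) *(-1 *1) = 11 / 17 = 0.65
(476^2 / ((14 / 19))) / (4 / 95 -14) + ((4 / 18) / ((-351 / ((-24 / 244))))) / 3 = -4245208376 / 192699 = -22030.26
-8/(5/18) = -144/5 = -28.80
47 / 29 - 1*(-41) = 1236 / 29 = 42.62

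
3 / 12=1 / 4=0.25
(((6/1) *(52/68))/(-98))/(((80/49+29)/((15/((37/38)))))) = -1170/49691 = -0.02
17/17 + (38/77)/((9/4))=845/693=1.22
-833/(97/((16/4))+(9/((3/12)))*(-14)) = 1.74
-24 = -24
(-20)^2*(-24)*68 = -652800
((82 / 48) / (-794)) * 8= -41 / 2382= -0.02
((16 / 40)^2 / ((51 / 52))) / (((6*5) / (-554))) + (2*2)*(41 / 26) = 819242 / 248625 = 3.30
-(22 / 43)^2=-484 / 1849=-0.26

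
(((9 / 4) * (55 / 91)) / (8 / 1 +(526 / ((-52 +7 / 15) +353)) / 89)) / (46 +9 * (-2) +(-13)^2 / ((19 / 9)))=24578685 / 15661852492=0.00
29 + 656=685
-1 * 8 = -8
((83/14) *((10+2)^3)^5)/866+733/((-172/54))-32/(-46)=632358089995160075681/5995318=105475320907941.84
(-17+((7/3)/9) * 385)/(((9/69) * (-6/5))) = -128570/243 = -529.09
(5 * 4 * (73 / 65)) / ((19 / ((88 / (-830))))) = -12848 / 102505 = -0.13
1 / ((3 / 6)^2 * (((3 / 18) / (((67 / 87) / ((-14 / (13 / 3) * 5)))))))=-1.14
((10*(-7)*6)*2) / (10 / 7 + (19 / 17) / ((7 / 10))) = -833 / 3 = -277.67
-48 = -48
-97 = -97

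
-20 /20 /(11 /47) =-47 /11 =-4.27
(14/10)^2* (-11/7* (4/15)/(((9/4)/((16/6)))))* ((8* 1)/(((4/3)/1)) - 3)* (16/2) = -78848/3375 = -23.36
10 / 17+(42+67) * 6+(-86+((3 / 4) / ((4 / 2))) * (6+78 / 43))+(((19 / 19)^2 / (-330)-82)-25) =464.52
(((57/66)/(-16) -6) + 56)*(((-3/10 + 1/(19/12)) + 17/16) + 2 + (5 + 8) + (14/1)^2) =515984769/48640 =10608.24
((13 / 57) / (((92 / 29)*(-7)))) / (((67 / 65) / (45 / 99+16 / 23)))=-0.01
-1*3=-3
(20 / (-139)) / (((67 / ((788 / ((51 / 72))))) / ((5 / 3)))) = -630400 / 158321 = -3.98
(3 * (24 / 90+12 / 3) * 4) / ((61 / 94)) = 78.90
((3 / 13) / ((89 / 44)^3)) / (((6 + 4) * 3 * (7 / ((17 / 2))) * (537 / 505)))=36565232 / 34449720123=0.00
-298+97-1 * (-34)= -167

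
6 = 6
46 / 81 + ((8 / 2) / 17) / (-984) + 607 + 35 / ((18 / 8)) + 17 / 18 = 35232988 / 56457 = 624.07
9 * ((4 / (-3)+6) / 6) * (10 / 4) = 35 / 2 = 17.50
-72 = -72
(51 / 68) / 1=3 / 4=0.75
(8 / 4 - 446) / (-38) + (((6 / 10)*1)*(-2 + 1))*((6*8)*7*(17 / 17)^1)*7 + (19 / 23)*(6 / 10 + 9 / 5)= -610722 / 437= -1397.53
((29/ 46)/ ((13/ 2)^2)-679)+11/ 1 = -2596458/ 3887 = -667.99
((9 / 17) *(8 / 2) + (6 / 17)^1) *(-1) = -2.47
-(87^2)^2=-57289761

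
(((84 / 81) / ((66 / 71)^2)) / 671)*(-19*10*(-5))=33522650 / 19729413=1.70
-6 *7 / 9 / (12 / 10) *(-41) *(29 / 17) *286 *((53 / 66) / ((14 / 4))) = 8192210 / 459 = 17847.95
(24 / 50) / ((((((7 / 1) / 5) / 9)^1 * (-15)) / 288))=-10368 / 175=-59.25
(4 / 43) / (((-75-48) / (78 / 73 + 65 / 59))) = -37388 / 22779723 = -0.00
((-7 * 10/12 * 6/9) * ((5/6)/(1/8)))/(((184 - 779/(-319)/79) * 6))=-8820350/375658803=-0.02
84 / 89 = 0.94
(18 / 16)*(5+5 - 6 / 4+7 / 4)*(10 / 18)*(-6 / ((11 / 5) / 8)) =-3075 / 22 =-139.77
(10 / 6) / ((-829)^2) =5 / 2061723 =0.00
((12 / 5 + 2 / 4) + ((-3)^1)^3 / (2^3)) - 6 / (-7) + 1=387 / 280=1.38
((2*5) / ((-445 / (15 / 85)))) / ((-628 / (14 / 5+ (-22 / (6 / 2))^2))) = 1273 / 3563115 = 0.00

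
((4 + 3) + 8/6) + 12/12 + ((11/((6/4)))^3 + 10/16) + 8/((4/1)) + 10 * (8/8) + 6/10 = 450283/1080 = 416.93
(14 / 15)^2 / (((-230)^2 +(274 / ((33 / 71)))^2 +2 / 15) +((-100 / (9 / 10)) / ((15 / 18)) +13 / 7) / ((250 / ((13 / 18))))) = 9960720 / 4578692449547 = 0.00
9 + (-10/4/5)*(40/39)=331/39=8.49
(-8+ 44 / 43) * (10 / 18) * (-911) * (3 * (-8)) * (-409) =1490396000 / 43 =34660372.09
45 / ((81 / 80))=400 / 9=44.44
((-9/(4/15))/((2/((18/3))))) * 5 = -2025/4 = -506.25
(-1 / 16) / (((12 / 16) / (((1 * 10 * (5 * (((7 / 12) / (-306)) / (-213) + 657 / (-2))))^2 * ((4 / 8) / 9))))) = -41258676584453475625 / 33033783014784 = -1248984.31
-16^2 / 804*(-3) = 64 / 67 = 0.96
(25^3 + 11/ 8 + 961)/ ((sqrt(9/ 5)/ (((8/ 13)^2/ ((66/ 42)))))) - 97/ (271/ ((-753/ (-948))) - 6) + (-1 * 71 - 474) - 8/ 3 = -138298631/ 252390 + 2477048 * sqrt(5)/ 1859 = 2431.52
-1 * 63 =-63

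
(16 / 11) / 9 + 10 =1006 / 99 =10.16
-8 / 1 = -8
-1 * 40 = -40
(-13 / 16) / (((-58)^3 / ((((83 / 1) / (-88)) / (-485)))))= 1079 / 133238082560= 0.00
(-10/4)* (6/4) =-15/4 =-3.75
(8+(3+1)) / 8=3 / 2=1.50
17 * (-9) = -153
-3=-3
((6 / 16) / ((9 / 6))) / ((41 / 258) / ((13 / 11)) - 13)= -1677 / 86302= -0.02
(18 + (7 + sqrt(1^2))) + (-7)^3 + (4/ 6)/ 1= -949/ 3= -316.33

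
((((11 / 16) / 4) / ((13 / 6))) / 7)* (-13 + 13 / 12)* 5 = -605 / 896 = -0.68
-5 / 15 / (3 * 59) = -1 / 531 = -0.00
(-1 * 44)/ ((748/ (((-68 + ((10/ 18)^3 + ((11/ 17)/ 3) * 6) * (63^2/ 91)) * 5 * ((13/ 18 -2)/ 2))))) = -932765/ 1217268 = -0.77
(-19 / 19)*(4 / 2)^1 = -2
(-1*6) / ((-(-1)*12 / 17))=-17 / 2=-8.50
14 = 14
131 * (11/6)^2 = 15851/36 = 440.31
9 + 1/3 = 28/3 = 9.33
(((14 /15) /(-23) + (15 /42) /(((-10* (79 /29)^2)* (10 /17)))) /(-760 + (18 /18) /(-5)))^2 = 34567779436969 /8401916088714503347776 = 0.00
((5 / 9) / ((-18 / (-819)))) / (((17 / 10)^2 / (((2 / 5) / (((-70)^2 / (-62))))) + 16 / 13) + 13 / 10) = -0.04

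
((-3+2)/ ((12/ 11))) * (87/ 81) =-319/ 324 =-0.98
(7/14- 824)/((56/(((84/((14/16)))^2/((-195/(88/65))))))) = 27827712/29575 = 940.92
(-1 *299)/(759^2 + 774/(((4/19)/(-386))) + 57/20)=5980/16860903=0.00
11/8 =1.38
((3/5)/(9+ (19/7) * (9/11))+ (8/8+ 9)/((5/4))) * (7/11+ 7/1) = 81179/1320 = 61.50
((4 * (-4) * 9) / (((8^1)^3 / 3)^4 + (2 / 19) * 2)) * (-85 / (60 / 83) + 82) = 281637 / 46631073511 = 0.00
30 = 30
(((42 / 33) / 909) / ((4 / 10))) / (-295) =-7 / 589941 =-0.00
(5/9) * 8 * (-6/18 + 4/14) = -40/189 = -0.21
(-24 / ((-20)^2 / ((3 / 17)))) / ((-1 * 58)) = 9 / 49300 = 0.00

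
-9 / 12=-3 / 4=-0.75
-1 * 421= -421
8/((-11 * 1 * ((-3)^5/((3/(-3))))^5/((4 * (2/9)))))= -64/83881572334857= -0.00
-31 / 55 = -0.56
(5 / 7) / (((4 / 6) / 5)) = 75 / 14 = 5.36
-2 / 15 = -0.13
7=7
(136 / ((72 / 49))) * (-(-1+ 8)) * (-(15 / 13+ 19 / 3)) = 1702652 / 351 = 4850.86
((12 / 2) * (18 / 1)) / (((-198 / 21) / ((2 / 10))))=-2.29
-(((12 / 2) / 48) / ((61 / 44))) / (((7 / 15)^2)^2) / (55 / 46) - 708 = -103927263 / 146461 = -709.59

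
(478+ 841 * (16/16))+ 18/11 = 1320.64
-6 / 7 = -0.86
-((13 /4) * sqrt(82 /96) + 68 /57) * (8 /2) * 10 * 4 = -130 * sqrt(123) /3 - 10880 /57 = -671.47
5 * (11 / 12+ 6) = 415 / 12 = 34.58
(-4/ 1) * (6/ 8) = -3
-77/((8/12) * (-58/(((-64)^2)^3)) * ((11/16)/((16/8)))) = 11544872091648/29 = 398099037643.03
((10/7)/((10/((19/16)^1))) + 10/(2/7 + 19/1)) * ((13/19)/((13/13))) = 27053/57456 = 0.47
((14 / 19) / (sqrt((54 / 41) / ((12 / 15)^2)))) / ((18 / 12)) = 56 * sqrt(246) / 2565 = 0.34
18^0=1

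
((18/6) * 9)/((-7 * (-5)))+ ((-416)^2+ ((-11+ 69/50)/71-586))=4285895303/24850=172470.64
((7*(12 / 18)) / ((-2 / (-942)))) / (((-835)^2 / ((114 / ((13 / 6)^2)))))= 0.08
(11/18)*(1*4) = 22/9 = 2.44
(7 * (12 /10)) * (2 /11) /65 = 84 /3575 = 0.02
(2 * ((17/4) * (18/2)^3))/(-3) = -4131/2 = -2065.50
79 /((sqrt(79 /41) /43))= 43*sqrt(3239)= 2447.23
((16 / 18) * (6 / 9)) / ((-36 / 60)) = -80 / 81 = -0.99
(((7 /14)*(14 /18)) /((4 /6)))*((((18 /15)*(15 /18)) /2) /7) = 1 /24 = 0.04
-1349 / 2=-674.50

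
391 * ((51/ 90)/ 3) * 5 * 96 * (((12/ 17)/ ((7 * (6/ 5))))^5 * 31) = 1140800000/ 247718373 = 4.61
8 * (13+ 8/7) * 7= 792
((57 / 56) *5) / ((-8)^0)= 285 / 56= 5.09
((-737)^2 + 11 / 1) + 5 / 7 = 3802265 / 7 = 543180.71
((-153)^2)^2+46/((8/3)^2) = 17535401199/32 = 547981287.47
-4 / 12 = -1 / 3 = -0.33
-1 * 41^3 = -68921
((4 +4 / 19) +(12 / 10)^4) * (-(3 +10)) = -970112 / 11875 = -81.69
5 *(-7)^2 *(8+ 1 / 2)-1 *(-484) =5133 / 2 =2566.50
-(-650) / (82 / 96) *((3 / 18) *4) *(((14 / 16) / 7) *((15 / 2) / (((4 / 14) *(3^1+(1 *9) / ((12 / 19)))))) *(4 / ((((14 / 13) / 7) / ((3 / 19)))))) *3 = 21294000 / 17917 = 1188.48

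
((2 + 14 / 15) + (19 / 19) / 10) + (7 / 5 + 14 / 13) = 2149 / 390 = 5.51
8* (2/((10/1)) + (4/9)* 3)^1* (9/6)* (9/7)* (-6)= -4968/35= -141.94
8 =8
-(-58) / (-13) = -58 / 13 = -4.46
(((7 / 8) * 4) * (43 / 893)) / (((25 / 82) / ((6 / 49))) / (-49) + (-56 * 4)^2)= 0.00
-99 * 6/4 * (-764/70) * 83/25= 4708341/875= 5380.96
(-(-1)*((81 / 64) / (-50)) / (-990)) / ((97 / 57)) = 513 / 34144000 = 0.00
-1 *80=-80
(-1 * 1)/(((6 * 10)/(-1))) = 1/60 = 0.02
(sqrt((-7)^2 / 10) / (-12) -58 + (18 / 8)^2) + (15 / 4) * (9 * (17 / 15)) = -235 / 16 -7 * sqrt(10) / 120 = -14.87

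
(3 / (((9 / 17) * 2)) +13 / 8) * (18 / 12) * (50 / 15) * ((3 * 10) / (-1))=-2675 / 4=-668.75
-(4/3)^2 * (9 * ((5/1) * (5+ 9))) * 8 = -8960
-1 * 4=-4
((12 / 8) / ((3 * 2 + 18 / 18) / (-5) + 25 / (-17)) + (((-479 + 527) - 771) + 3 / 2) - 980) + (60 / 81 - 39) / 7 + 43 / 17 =-2673279823 / 1567944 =-1704.96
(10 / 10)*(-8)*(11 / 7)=-88 / 7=-12.57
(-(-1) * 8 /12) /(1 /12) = 8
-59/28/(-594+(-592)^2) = -1/166040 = -0.00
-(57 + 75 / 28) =-1671 / 28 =-59.68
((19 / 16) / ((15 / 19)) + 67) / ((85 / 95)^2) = 5935201 / 69360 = 85.57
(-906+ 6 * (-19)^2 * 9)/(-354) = -3098/59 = -52.51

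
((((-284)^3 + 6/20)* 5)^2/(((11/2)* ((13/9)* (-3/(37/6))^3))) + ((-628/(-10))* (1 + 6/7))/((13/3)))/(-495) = 93021480100699627469519/3210807600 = 28971365366364.41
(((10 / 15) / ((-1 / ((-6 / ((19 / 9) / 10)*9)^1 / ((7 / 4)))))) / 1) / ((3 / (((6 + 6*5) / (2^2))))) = 38880 / 133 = 292.33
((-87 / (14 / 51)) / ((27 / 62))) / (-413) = 15283 / 8673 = 1.76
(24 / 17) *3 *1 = 72 / 17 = 4.24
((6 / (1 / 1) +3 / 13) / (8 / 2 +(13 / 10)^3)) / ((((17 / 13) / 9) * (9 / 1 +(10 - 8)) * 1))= 0.63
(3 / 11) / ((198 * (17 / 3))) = 1 / 4114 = 0.00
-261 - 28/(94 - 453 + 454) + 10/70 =-173666/665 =-261.15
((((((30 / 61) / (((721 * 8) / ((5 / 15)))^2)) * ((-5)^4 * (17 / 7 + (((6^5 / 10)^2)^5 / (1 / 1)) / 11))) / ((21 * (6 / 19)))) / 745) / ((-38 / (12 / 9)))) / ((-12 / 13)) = 71829683837200712420435257486186330759 / 1237689388034946000000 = 58035307187406062.32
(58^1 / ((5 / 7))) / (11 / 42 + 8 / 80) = 4263 / 19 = 224.37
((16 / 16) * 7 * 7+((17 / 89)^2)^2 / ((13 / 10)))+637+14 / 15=8404461194582 / 12234736995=686.93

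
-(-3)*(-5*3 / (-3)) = 15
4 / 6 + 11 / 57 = 0.86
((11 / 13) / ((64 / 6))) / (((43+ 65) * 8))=11 / 119808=0.00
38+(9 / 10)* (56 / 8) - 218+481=3073 / 10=307.30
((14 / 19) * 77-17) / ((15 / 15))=755 / 19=39.74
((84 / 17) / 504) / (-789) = -1 / 80478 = -0.00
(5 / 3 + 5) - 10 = -10 / 3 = -3.33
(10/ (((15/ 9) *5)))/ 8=3/ 20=0.15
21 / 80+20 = 1621 / 80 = 20.26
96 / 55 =1.75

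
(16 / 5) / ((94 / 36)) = 288 / 235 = 1.23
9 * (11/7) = 14.14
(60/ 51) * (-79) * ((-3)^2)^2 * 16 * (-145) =296913600/ 17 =17465505.88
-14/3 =-4.67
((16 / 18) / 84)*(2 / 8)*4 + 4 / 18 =44 / 189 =0.23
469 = 469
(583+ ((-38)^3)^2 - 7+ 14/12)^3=5896017175785949889569729624663/216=27296375813823842081341340000.00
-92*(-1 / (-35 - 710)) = -92 / 745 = -0.12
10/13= 0.77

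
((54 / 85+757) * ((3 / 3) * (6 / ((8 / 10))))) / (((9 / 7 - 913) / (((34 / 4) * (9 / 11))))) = -12171411 / 280808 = -43.34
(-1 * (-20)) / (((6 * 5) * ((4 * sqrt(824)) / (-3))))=-sqrt(206) / 824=-0.02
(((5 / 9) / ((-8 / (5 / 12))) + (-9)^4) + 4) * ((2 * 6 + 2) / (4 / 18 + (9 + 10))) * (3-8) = -198524725 / 8304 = -23907.12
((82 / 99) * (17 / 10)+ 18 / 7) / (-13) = -13789 / 45045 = -0.31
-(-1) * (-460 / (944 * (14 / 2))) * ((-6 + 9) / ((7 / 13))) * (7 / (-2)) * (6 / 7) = 13455 / 11564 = 1.16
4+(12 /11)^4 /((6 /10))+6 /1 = 180970 /14641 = 12.36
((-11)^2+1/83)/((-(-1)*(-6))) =-1674/83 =-20.17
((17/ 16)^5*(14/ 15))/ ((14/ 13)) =18458141/ 15728640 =1.17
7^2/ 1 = 49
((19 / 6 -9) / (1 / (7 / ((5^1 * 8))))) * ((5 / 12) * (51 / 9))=-4165 / 1728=-2.41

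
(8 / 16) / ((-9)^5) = -1 / 118098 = -0.00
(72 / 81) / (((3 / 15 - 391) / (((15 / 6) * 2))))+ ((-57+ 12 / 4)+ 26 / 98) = -53.75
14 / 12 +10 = 67 / 6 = 11.17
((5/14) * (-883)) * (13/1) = -57395/14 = -4099.64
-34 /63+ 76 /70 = 172 /315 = 0.55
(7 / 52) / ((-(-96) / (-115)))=-0.16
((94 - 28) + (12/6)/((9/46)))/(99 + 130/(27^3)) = 1500282/1948747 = 0.77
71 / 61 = 1.16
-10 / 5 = -2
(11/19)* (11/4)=1.59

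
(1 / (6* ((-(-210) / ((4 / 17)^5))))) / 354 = 128 / 79164127035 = 0.00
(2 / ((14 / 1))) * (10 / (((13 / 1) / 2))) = 20 / 91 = 0.22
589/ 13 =45.31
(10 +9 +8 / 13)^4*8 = 1184342.46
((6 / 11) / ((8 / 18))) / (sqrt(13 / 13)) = 1.23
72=72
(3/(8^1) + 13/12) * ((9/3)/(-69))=-35/552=-0.06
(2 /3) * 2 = 4 /3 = 1.33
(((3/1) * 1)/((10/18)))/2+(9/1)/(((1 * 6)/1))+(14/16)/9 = 1547/360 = 4.30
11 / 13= 0.85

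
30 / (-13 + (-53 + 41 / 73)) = -2190 / 4777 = -0.46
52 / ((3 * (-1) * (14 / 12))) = -104 / 7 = -14.86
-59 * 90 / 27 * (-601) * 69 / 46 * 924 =163820580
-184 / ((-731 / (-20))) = -3680 / 731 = -5.03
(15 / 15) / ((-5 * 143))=-1 / 715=-0.00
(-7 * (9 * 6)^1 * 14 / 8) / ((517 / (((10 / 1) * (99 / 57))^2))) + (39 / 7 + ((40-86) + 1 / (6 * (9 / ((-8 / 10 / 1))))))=-426.42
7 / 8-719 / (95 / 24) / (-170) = 125549 / 64600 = 1.94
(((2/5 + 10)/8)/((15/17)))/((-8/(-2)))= 221/600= 0.37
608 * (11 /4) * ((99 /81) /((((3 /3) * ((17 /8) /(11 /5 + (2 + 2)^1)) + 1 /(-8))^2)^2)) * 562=2443723214434304 /4782969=510921817.48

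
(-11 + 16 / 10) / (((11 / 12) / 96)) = -54144 / 55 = -984.44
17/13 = 1.31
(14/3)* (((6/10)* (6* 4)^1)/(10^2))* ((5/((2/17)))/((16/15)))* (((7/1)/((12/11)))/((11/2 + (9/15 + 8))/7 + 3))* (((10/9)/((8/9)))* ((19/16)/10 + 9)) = 93581719/239616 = 390.55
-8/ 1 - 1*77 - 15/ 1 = -100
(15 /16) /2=15 /32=0.47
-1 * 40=-40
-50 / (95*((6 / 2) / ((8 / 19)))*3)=-0.02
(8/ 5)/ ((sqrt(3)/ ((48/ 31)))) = 128*sqrt(3)/ 155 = 1.43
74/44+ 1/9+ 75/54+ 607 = 6712/11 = 610.18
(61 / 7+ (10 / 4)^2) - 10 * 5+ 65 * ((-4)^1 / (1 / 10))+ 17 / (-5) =-2638.44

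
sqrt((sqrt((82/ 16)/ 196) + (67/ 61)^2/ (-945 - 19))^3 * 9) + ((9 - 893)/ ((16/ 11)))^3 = -14366628991/ 64 + 3 * sqrt(3374) * (-62846 + 896761 * sqrt(82))^(3/ 2)/ 20671388466848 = -224478577.79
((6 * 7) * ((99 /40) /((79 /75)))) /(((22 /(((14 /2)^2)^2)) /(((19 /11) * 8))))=129329865 /869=148826.08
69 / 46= 3 / 2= 1.50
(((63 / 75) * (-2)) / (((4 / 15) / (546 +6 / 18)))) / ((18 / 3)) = -11473 / 20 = -573.65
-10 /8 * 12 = -15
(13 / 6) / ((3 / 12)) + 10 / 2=41 / 3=13.67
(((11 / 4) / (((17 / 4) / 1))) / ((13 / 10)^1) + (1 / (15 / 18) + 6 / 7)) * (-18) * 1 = -355716 / 7735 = -45.99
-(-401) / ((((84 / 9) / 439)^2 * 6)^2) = 134043254282169 / 2458624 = 54519623.29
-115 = -115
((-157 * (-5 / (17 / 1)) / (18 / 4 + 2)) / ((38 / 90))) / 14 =1.20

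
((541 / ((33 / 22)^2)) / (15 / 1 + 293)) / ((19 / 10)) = 5410 / 13167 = 0.41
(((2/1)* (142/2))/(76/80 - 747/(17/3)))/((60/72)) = -57936/44497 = -1.30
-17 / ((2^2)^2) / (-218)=17 / 3488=0.00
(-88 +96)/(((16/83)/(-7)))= -581/2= -290.50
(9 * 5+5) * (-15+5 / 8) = -2875 / 4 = -718.75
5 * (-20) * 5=-500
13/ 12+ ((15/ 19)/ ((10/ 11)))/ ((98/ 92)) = 21211/ 11172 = 1.90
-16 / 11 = -1.45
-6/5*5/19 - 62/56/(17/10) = -4373/4522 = -0.97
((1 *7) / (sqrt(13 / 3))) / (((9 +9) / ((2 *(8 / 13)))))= 56 *sqrt(39) / 1521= 0.23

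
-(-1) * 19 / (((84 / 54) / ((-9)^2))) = 13851 / 14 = 989.36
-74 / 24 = -37 / 12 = -3.08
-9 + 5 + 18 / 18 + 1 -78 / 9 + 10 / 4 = -49 / 6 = -8.17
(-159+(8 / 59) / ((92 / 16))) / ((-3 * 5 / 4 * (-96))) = -215731 / 488520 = -0.44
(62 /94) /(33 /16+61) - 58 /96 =-1351459 /2276304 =-0.59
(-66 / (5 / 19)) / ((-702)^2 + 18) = -0.00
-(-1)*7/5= 7/5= 1.40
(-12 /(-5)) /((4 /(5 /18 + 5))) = 19 /6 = 3.17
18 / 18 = 1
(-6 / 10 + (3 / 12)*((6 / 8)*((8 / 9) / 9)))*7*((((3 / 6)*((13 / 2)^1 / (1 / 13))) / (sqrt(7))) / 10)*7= -185731*sqrt(7) / 10800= -45.50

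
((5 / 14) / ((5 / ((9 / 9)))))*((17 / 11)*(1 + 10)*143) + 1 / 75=182339 / 1050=173.66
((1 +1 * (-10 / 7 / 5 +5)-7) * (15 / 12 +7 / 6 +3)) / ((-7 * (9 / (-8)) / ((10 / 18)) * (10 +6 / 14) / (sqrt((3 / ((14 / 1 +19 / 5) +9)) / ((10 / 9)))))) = -325 * sqrt(201) / 308133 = -0.01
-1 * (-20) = 20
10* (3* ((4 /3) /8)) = 5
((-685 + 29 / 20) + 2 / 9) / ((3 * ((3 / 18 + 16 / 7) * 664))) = -860993 / 6155280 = -0.14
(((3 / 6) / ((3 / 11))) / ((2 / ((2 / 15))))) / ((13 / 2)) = 11 / 585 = 0.02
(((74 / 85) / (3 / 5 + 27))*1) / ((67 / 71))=0.03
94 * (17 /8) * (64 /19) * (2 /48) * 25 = 700.88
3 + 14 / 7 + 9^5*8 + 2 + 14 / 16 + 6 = 3779247 / 8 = 472405.88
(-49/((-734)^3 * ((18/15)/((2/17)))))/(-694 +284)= -49/1653758952528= -0.00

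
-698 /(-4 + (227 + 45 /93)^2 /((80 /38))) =-1676945 /59045601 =-0.03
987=987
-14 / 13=-1.08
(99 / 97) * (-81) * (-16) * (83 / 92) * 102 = 271555416 / 2231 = 121719.15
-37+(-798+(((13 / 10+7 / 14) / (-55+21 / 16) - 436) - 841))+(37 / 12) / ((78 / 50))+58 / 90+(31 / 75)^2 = -58884756353 / 27917500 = -2109.24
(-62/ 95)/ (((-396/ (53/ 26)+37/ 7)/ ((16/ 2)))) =184016/ 6660545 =0.03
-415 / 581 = -5 / 7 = -0.71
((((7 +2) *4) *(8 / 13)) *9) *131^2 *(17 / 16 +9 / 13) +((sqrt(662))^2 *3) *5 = 1016408100 / 169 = 6014249.11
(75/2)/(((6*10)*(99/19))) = 95/792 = 0.12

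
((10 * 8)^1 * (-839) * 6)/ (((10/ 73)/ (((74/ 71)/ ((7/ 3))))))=-652648032/ 497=-1313175.11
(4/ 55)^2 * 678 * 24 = 260352/ 3025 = 86.07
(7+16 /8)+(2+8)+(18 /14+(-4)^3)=-306 /7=-43.71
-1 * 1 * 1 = -1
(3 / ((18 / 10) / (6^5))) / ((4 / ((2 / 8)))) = 810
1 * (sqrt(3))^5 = 9 * sqrt(3) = 15.59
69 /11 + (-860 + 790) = -701 /11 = -63.73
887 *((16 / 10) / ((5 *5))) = 56.77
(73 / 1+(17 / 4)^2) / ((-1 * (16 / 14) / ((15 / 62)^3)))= -1110375 / 984064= -1.13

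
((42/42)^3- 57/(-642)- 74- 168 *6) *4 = -462630/107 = -4323.64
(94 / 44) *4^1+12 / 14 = 724 / 77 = 9.40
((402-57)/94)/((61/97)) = 33465/5734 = 5.84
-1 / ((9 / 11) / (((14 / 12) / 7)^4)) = -11 / 11664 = -0.00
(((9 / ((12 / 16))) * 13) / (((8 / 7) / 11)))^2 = 9018009 / 4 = 2254502.25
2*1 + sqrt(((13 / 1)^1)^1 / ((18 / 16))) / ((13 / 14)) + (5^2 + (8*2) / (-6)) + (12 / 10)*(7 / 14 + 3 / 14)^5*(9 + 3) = 28*sqrt(26) / 39 + 1361911 / 50421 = 30.67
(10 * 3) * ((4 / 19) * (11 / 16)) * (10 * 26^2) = 557700 / 19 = 29352.63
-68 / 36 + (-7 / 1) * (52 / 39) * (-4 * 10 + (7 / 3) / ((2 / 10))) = 2363 / 9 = 262.56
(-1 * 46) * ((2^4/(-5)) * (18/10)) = 6624/25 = 264.96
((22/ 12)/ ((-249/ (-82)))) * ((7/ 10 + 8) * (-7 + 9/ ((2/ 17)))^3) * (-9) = -15869824.20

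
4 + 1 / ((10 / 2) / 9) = 29 / 5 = 5.80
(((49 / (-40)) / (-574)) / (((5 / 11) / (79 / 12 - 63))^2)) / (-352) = -35291333 / 377856000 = -0.09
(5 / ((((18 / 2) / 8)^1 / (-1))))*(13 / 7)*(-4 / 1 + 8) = -2080 / 63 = -33.02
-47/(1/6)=-282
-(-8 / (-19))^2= -64 / 361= -0.18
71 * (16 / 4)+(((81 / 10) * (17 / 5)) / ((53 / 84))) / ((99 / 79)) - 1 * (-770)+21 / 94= 1089.05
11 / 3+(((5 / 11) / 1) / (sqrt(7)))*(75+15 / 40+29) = 11 / 3+4175*sqrt(7) / 616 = 21.60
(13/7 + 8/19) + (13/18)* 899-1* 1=1557431/2394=650.56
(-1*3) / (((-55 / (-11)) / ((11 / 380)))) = -33 / 1900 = -0.02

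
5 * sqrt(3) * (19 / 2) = 95 * sqrt(3) / 2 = 82.27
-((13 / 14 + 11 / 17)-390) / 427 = 92445 / 101626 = 0.91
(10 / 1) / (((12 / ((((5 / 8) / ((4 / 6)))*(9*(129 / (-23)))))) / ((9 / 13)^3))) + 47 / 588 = -3091406419 / 237697824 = -13.01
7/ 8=0.88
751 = 751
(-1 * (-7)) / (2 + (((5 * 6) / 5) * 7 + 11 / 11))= 7 / 45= 0.16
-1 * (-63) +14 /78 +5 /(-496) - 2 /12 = 1218725 /19344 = 63.00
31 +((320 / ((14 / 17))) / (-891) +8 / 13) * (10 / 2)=2586191 / 81081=31.90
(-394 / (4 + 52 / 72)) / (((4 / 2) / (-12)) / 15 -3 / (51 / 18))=127656 / 1637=77.98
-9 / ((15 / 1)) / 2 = -3 / 10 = -0.30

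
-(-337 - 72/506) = 337.14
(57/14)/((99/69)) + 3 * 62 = 29081/154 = 188.84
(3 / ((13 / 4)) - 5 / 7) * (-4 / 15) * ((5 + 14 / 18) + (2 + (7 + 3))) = -0.99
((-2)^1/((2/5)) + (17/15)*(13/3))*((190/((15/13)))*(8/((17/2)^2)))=-63232/39015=-1.62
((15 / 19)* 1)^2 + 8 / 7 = 4463 / 2527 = 1.77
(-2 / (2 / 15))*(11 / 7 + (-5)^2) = -2790 / 7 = -398.57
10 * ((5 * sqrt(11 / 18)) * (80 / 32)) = 125 * sqrt(22) / 6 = 97.72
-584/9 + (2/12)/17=-19853/306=-64.88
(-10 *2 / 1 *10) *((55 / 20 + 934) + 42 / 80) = -187455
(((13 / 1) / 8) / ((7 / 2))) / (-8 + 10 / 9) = -117 / 1736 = -0.07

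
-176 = -176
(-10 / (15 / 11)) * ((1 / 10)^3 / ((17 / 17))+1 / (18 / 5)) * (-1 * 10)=20.44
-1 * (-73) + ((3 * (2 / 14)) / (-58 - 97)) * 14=11309 / 155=72.96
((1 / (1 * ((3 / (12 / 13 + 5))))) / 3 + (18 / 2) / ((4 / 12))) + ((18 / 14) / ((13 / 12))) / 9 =22760 / 819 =27.79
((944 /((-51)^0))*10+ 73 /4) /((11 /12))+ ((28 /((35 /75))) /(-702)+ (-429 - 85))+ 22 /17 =214530149 /21879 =9805.30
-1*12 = -12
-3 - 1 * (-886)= 883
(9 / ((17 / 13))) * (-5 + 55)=5850 / 17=344.12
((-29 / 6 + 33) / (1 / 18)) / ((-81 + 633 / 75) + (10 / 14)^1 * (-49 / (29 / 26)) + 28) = -122525 / 18352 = -6.68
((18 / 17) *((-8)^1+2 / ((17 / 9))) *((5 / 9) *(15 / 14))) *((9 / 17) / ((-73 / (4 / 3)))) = 106200 / 2510543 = 0.04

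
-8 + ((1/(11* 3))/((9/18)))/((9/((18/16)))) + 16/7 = -5273/924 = -5.71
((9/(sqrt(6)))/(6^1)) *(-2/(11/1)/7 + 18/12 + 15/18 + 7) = 5.70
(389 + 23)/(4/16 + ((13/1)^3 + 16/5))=8240/44009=0.19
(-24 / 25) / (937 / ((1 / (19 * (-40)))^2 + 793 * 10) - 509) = 36642944008 / 19423884177575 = 0.00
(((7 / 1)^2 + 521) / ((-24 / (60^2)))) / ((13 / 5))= -427500 / 13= -32884.62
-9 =-9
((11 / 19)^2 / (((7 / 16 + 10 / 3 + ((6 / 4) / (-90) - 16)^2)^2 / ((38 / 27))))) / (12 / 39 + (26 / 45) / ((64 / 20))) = 1698840000 / 119140109585227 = 0.00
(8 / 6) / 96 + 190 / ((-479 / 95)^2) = 123691441 / 16519752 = 7.49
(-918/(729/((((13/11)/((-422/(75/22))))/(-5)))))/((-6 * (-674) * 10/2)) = -221/1858452552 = -0.00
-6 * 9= -54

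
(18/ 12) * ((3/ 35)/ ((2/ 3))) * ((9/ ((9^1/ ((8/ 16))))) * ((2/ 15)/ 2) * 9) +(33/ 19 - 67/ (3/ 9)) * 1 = -5298861/ 26600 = -199.21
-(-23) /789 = 23 /789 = 0.03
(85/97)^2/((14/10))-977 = -64312026/65863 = -976.45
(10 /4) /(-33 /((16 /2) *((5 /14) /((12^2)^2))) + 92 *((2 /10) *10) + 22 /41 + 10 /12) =-3075 /294357979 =-0.00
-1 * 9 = -9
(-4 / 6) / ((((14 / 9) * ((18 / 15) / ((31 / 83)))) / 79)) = -12245 / 1162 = -10.54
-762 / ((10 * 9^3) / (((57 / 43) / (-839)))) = 2413 / 14611185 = 0.00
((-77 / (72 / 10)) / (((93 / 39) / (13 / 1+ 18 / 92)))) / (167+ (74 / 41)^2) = -5106936835 / 14692517208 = -0.35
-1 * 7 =-7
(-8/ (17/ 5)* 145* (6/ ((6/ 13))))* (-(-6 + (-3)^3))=-146364.71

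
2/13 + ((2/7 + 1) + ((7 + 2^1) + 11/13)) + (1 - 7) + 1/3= 118/21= 5.62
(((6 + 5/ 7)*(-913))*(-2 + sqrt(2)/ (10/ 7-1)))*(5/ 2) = 214555/ 7-214555*sqrt(2)/ 6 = -19920.38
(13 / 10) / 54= 13 / 540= 0.02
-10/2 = -5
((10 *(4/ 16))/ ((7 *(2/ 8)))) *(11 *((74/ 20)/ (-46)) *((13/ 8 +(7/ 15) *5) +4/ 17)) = -696377/ 131376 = -5.30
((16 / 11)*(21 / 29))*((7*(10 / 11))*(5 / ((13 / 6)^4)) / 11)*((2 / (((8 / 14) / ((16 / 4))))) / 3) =0.65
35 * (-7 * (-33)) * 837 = 6767145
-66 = -66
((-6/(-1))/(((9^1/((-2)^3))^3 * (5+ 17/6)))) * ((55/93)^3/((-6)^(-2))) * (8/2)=-5451776000/340243011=-16.02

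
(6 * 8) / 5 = 48 / 5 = 9.60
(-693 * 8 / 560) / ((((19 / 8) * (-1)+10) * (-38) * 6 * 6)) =0.00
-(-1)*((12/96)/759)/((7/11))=1/3864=0.00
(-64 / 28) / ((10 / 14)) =-16 / 5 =-3.20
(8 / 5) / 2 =4 / 5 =0.80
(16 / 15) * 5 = 5.33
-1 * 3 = -3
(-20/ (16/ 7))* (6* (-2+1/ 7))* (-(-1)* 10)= 975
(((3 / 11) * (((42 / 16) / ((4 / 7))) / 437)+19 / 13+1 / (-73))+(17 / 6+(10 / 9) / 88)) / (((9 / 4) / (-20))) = -28225032865 / 739018566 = -38.19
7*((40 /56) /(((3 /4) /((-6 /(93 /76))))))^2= 9241600 /60543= 152.65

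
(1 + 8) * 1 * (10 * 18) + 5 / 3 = 4865 / 3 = 1621.67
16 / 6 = 8 / 3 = 2.67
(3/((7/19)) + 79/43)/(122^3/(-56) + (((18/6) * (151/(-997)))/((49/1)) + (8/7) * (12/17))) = -89100893/289487228375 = -0.00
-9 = -9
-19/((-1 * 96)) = 19/96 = 0.20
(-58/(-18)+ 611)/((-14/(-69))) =63572/21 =3027.24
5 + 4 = 9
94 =94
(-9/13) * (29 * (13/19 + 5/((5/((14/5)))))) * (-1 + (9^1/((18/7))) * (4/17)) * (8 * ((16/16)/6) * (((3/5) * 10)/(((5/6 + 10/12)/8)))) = 49761216/104975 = 474.03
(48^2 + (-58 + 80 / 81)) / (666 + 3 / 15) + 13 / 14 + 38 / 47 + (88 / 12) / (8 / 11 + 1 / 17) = 17943714955 / 1242749466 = 14.44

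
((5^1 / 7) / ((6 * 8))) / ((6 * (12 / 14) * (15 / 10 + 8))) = 5 / 16416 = 0.00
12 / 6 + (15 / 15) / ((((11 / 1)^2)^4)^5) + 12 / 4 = 2262962778408797590294467801744846023292006 / 452592555681759518058893560348969204658401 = 5.00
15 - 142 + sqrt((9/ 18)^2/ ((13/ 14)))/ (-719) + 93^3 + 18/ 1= 804248 - sqrt(182)/ 18694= 804248.00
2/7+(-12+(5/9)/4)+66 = 13715/252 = 54.42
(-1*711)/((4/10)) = -3555/2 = -1777.50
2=2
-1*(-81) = 81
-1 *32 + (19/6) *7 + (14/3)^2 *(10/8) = 313/18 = 17.39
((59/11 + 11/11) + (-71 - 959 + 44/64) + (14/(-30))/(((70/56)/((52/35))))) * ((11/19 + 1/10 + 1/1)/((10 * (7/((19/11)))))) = -1958985757/46200000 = -42.40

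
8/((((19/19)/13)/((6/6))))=104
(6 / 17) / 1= 6 / 17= 0.35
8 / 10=0.80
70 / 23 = 3.04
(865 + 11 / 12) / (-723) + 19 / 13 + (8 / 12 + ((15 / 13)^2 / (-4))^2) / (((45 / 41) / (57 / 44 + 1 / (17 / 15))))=6696728425061 / 3707016730560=1.81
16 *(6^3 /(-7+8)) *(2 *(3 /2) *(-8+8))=0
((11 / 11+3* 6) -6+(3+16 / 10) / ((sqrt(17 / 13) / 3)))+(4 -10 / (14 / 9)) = 74 / 7+69* sqrt(221) / 85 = 22.64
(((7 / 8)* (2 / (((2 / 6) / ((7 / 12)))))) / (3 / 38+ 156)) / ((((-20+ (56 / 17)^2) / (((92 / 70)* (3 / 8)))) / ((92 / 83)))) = -20333173 / 17354264160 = -0.00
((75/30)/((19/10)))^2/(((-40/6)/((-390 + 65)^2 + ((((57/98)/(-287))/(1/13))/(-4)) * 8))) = -139256729625/5076743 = -27430.33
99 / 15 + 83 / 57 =8.06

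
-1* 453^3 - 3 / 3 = -92959678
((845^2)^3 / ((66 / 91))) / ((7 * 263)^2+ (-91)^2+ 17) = 33126964783527671875 / 224240214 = 147729812563.98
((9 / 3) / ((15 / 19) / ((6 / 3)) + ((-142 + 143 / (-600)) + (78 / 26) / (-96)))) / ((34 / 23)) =-1573200 / 109981381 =-0.01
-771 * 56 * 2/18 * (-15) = 71960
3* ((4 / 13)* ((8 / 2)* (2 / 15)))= 32 / 65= 0.49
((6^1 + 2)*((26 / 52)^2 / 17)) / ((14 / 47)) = 47 / 119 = 0.39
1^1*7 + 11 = 18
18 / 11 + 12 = 150 / 11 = 13.64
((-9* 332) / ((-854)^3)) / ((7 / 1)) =747 / 1089962762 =0.00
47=47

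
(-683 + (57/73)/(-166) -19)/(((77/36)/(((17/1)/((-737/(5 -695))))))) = -1796145388020/343842191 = -5223.75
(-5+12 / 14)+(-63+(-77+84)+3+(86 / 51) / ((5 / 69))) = -20154 / 595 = -33.87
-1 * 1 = -1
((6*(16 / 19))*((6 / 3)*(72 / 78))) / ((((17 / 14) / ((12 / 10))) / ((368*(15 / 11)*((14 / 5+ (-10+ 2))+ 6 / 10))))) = -4914266112 / 230945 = -21278.95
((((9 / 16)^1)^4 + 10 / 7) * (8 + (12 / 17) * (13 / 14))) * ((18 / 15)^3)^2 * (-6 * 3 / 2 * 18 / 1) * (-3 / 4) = 12795781483467 / 2665600000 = 4800.34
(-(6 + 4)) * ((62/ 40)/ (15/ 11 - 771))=341/ 16932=0.02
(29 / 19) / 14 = 29 / 266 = 0.11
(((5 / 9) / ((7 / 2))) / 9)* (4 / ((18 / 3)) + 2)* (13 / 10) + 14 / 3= 8042 / 1701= 4.73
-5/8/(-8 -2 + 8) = 0.31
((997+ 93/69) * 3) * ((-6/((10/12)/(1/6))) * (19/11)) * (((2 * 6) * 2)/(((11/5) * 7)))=-188472096/19481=-9674.66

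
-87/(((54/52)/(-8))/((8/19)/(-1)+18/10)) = 790192/855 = 924.20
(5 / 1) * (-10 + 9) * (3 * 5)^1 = -75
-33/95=-0.35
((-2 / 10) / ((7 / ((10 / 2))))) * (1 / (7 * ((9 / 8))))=-8 / 441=-0.02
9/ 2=4.50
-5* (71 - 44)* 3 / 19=-405 / 19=-21.32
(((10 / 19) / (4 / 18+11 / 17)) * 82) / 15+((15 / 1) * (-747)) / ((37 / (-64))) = 1812471708 / 93499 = 19384.93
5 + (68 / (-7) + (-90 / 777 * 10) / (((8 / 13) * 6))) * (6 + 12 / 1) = -90911 / 518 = -175.50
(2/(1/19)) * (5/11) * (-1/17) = -190/187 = -1.02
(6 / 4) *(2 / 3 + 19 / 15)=29 / 10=2.90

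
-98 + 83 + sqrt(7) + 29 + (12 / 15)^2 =sqrt(7) + 366 / 25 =17.29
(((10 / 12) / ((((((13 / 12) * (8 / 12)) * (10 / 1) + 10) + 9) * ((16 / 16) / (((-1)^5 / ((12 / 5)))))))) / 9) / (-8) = 25 / 135936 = 0.00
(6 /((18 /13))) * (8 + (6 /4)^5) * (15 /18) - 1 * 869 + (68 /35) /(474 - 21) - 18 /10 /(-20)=-12368345173 /15220800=-812.59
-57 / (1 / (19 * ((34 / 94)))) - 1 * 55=-446.72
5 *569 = 2845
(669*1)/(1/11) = 7359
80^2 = 6400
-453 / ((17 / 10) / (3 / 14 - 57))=1800675 / 119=15131.72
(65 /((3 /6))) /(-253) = -130 /253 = -0.51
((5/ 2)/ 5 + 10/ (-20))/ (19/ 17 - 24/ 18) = 0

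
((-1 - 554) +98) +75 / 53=-24146 / 53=-455.58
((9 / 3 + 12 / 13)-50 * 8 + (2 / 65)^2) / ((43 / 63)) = -105425523 / 181675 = -580.30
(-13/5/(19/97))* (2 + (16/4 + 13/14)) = -122317/1330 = -91.97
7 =7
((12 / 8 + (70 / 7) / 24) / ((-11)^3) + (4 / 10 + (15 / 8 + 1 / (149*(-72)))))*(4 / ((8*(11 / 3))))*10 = 40578449 / 13089054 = 3.10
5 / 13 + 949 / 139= 13032 / 1807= 7.21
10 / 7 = 1.43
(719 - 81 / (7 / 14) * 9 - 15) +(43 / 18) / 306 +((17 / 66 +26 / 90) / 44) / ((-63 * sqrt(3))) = -4152989 / 5508 - 541 * sqrt(3) / 8232840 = -753.99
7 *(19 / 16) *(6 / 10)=399 / 80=4.99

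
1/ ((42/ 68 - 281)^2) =1156/ 90878089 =0.00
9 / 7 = 1.29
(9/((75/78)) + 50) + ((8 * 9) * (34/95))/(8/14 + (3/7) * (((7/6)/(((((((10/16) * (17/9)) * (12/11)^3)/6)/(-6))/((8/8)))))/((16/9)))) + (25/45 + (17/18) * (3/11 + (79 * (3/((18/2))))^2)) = 69132266710414/97256681775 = 710.82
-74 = -74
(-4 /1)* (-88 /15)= 352 /15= 23.47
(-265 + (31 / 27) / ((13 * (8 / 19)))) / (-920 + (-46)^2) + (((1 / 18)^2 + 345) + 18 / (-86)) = 149278913533 / 433229472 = 344.57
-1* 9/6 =-3/2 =-1.50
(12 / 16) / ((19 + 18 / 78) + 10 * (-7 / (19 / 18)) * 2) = -741 / 112040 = -0.01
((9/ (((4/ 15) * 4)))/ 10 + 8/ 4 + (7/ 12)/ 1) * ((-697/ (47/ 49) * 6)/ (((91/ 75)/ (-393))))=1006659675/ 208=4839709.98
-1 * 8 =-8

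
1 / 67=0.01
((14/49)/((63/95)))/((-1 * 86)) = -95/18963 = -0.01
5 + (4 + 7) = 16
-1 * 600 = -600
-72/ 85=-0.85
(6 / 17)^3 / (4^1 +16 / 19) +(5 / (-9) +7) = 6563176 / 1016991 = 6.45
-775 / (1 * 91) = -775 / 91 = -8.52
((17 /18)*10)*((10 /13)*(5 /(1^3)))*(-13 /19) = -4250 /171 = -24.85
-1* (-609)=609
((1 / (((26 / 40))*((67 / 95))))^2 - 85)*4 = -243497940 / 758641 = -320.97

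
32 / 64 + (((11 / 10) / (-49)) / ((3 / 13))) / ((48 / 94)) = 10919 / 35280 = 0.31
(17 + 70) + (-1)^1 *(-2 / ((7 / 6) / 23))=885 / 7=126.43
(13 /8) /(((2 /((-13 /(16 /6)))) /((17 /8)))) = -8619 /1024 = -8.42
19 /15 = 1.27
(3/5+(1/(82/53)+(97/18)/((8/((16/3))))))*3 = 53567/3690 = 14.52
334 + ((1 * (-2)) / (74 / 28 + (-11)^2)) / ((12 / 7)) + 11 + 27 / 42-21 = 23601499 / 72702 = 324.63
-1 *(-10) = 10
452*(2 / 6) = 452 / 3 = 150.67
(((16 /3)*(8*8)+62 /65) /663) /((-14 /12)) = -133492 /301665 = -0.44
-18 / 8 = -2.25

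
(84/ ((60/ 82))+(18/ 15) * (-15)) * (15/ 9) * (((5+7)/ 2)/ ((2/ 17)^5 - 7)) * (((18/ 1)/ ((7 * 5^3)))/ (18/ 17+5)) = -140191000752/ 298583133625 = -0.47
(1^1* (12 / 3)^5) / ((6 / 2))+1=1027 / 3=342.33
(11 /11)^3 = 1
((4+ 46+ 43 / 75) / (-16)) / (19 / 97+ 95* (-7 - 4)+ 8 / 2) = 367921 / 121149600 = 0.00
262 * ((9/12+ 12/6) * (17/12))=24497/24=1020.71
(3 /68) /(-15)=-1 /340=-0.00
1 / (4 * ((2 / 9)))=9 / 8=1.12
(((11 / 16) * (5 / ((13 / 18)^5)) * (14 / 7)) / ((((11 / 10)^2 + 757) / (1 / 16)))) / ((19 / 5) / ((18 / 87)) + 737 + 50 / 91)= 17050398750 / 4468884903454231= 0.00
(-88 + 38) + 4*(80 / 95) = -886 / 19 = -46.63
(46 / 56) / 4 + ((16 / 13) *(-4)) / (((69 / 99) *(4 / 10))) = -584483 / 33488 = -17.45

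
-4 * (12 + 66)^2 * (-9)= 219024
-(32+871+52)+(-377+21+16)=-1295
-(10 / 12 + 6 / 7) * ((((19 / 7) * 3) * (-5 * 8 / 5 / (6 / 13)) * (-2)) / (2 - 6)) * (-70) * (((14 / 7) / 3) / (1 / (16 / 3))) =-5611840 / 189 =-29692.28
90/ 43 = 2.09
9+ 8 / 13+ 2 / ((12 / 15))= 315 / 26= 12.12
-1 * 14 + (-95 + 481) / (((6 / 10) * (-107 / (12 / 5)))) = -3042 / 107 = -28.43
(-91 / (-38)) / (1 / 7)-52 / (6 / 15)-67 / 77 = -333877 / 2926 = -114.11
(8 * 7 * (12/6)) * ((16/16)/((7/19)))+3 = 307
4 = 4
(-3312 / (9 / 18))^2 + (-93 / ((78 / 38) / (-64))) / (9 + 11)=2852038864 / 65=43877520.98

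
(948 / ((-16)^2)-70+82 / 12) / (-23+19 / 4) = 11417 / 3504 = 3.26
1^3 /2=0.50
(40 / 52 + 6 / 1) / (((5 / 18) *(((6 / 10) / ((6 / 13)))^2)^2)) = 3168000 / 371293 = 8.53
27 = 27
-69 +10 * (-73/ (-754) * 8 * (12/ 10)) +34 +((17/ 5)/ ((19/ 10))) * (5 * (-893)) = -3021921/ 377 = -8015.71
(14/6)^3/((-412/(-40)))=3430/2781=1.23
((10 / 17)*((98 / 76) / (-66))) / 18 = -245 / 383724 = -0.00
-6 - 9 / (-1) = 3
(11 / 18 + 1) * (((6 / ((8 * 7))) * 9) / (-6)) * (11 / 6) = -319 / 672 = -0.47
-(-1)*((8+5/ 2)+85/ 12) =211/ 12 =17.58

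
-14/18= -7/9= -0.78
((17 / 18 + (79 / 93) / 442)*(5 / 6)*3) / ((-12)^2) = 18235 / 1109862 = 0.02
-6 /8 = -3 /4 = -0.75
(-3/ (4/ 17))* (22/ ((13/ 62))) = -17391/ 13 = -1337.77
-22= -22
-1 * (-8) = 8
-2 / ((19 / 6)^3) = -432 / 6859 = -0.06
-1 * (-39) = 39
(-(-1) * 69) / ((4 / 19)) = 1311 / 4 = 327.75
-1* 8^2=-64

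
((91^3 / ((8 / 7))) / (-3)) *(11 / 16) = -58024967 / 384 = -151106.68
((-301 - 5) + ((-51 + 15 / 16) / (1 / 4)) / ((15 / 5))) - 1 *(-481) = 433 / 4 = 108.25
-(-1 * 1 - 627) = 628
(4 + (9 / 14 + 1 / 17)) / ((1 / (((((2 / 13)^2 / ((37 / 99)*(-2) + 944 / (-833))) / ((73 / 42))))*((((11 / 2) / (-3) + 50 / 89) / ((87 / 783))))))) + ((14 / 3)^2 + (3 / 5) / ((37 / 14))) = 3174893551839401 / 141771851496405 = 22.39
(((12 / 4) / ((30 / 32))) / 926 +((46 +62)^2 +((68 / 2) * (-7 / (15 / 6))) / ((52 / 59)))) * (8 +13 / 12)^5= 714551185.89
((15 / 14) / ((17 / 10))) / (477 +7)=75 / 57596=0.00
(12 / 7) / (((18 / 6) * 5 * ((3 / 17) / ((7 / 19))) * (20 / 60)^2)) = 204 / 95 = 2.15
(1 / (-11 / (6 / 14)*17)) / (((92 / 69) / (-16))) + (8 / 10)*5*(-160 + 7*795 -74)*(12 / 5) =334957572 / 6545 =51177.63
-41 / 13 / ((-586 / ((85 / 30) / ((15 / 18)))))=697 / 38090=0.02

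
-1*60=-60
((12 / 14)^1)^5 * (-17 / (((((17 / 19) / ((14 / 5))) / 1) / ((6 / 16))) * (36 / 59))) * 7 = -181602 / 1715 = -105.89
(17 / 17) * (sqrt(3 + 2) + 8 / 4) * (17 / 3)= 34 / 3 + 17 * sqrt(5) / 3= 24.00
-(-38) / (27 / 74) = 2812 / 27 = 104.15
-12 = -12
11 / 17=0.65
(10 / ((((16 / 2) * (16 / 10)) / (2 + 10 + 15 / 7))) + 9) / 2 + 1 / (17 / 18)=84411 / 7616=11.08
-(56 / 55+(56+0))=-3136 / 55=-57.02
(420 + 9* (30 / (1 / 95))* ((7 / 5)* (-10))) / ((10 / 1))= -35868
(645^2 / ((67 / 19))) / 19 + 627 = 458034 / 67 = 6836.33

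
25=25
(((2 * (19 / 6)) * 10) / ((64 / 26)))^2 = 1525225 / 2304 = 661.99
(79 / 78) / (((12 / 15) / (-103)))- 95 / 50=-206389 / 1560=-132.30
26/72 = 13/36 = 0.36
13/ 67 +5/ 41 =868/ 2747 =0.32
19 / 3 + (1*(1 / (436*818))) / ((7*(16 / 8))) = 94868371 / 14979216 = 6.33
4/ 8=1/ 2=0.50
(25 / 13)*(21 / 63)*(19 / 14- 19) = -475 / 42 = -11.31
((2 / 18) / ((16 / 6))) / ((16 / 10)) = 0.03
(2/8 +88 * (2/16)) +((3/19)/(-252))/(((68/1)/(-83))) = 11.25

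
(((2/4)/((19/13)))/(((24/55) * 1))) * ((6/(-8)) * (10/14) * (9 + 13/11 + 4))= -12675/2128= -5.96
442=442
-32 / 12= -8 / 3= -2.67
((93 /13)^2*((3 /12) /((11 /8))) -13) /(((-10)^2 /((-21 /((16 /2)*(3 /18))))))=432747 /743600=0.58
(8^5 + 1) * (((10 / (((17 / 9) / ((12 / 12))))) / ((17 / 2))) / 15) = 393228 / 289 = 1360.65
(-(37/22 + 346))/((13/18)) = -68841/143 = -481.41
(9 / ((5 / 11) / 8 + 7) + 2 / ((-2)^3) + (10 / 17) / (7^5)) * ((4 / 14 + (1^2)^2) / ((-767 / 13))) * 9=-2183253399 / 10856179124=-0.20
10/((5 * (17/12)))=24/17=1.41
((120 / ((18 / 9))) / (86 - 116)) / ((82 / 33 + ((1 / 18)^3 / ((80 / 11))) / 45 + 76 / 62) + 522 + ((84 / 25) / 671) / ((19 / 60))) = -1508673081600 / 396574685629139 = -0.00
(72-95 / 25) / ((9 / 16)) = 5456 / 45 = 121.24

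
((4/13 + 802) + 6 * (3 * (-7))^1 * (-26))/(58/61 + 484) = 231007/27469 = 8.41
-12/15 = -4/5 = -0.80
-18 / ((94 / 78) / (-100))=70200 / 47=1493.62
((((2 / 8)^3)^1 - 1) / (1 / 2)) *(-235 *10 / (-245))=-2115 / 112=-18.88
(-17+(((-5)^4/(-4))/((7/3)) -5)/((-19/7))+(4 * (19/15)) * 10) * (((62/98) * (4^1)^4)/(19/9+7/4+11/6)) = 326669568/190855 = 1711.61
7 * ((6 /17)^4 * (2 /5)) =18144 /417605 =0.04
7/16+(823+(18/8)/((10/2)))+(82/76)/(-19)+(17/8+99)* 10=52997131/28880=1835.08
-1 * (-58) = 58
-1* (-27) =27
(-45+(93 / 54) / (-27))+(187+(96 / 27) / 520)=141.94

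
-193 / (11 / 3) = -579 / 11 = -52.64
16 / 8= 2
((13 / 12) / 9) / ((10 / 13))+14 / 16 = 557 / 540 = 1.03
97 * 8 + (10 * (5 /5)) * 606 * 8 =49256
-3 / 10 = -0.30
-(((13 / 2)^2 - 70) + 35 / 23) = 26.23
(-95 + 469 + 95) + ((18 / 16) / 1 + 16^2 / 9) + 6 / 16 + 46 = 9809 / 18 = 544.94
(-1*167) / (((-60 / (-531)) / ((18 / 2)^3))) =-21548511 / 20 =-1077425.55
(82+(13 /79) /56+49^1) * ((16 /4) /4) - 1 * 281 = -663587 /4424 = -150.00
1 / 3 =0.33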